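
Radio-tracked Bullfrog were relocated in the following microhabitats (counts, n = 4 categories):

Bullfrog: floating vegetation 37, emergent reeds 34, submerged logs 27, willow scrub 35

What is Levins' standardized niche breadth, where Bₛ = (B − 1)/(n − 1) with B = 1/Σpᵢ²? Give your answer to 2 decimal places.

0.98

Proportions for Bullfrog (n=133): 37/133=0.2782, 34/133=0.2556, 27/133=0.2030, 35/133=0.2632
Σpᵢ² = 0.2782² + 0.2556² + 0.2030² + 0.2632² = 0.077395 + 0.065331 + 0.041209 + 0.069274 = 0.253209
B = 1 / 0.253209 = 3.9493
Bₛ = (B − 1)/(n − 1) = (3.9493 − 1)/(4 − 1) = 2.9493/3 = 0.9831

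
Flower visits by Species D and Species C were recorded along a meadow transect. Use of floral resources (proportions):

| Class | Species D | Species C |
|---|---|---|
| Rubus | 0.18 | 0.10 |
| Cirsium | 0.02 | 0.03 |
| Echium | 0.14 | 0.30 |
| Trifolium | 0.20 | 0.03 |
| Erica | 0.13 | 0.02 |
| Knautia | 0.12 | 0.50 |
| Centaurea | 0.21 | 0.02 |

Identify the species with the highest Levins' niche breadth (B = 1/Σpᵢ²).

Species D

Σp_Dᵢ² = 0.18² + 0.02² + 0.14² + 0.20² + 0.13² + 0.12² + 0.21² = 0.0324 + 0.0004 + 0.0196 + 0.0400 + 0.0169 + 0.0144 + 0.0441 = 0.1678
B_D = 1 / 0.1678 = 5.9595
Σp_Cᵢ² = 0.10² + 0.03² + 0.30² + 0.03² + 0.02² + 0.50² + 0.02² = 0.0100 + 0.0009 + 0.0900 + 0.0009 + 0.0004 + 0.2500 + 0.0004 = 0.3526
B_C = 1 / 0.3526 = 2.8361
Highest B → broadest niche (most generalist): Species D (B = 5.96).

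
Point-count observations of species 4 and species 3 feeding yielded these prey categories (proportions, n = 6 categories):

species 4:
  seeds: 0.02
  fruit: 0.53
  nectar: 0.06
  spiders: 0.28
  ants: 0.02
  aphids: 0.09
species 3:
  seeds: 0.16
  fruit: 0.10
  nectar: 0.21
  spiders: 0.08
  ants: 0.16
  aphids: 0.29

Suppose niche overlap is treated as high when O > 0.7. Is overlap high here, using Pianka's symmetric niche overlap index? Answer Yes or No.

No

Σ p₁ᵢp₂ᵢ = 0.0032 + 0.0530 + 0.0126 + 0.0224 + 0.0032 + 0.0261 = 0.1205
Σp_1ᵢ² = 0.02² + 0.53² + 0.06² + 0.28² + 0.02² + 0.09² = 0.0004 + 0.2809 + 0.0036 + 0.0784 + 0.0004 + 0.0081 = 0.3718
Σp_2ᵢ² = 0.16² + 0.10² + 0.21² + 0.08² + 0.16² + 0.29² = 0.0256 + 0.0100 + 0.0441 + 0.0064 + 0.0256 + 0.0841 = 0.1958
O = 0.1205 / √(0.3718 × 0.1958) = 0.1205 / 0.26981 = 0.4466
O = 0.4466 < 0.7 → No.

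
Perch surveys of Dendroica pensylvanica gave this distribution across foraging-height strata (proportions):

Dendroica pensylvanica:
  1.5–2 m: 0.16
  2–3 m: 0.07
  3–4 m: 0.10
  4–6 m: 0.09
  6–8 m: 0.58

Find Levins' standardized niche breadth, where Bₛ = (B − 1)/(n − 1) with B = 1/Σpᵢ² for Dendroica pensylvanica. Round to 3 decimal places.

Σpᵢ² = 0.16² + 0.07² + 0.10² + 0.09² + 0.58² = 0.0256 + 0.0049 + 0.0100 + 0.0081 + 0.3364 = 0.3850
B = 1 / 0.3850 = 2.59740
Bₛ = (B − 1)/(n − 1) = (2.59740 − 1)/(5 − 1) = 1.59740/4 = 0.39935

0.399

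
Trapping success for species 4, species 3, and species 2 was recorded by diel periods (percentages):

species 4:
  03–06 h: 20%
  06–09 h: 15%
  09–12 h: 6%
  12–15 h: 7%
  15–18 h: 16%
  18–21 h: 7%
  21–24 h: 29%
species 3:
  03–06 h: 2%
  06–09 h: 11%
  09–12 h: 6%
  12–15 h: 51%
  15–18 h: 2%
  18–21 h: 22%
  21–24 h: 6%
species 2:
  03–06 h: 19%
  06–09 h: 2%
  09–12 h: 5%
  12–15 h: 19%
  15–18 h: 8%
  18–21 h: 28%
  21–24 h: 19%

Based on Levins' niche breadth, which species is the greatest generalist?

Convert percentages to proportions (divide by 100).
Σp_4ᵢ² = 0.20² + 0.15² + 0.06² + 0.07² + 0.16² + 0.07² + 0.29² = 0.0400 + 0.0225 + 0.0036 + 0.0049 + 0.0256 + 0.0049 + 0.0841 = 0.1856
B_4 = 1 / 0.1856 = 5.3879
Σp_3ᵢ² = 0.02² + 0.11² + 0.06² + 0.51² + 0.02² + 0.22² + 0.06² = 0.0004 + 0.0121 + 0.0036 + 0.2601 + 0.0004 + 0.0484 + 0.0036 = 0.3286
B_3 = 1 / 0.3286 = 3.0432
Σp_2ᵢ² = 0.19² + 0.02² + 0.05² + 0.19² + 0.08² + 0.28² + 0.19² = 0.0361 + 0.0004 + 0.0025 + 0.0361 + 0.0064 + 0.0784 + 0.0361 = 0.1960
B_2 = 1 / 0.1960 = 5.1020
Highest B → broadest niche (most generalist): species 4 (B = 5.39).

species 4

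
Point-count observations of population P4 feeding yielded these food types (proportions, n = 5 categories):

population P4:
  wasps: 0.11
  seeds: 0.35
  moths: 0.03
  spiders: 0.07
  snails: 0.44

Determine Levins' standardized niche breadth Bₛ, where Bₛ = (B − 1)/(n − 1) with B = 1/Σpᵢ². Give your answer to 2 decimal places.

0.50

Σpᵢ² = 0.11² + 0.35² + 0.03² + 0.07² + 0.44² = 0.0121 + 0.1225 + 0.0009 + 0.0049 + 0.1936 = 0.3340
B = 1 / 0.3340 = 2.9940
Bₛ = (B − 1)/(n − 1) = (2.9940 − 1)/(5 − 1) = 1.9940/4 = 0.4985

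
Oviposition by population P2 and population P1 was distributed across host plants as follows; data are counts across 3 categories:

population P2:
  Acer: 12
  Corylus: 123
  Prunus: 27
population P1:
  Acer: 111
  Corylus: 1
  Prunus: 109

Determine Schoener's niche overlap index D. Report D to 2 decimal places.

0.25

Proportions for population P2 (n=162): 12/162=0.0741, 123/162=0.7593, 27/162=0.1667
Proportions for population P1 (n=221): 111/221=0.5023, 1/221=0.0045, 109/221=0.4932
Σ|p₁ᵢ − p₂ᵢ| = 0.4282 + 0.7548 + 0.3265 = 1.5095
D = 1 − ½ × 1.5095 = 1 − 0.75475 = 0.24525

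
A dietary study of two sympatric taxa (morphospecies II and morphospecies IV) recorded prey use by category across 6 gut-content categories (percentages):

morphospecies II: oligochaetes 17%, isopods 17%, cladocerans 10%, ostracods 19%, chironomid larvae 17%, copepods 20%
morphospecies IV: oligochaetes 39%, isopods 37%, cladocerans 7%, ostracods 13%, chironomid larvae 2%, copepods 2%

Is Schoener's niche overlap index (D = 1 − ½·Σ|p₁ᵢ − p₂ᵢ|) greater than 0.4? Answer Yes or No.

Convert percentages to proportions (divide by 100).
Σ|p₁ᵢ − p₂ᵢ| = 0.22 + 0.20 + 0.03 + 0.06 + 0.15 + 0.18 = 0.84
D = 1 − ½ × 0.84 = 1 − 0.420 = 0.5800
D = 0.5800 > 0.4 → Yes.

Yes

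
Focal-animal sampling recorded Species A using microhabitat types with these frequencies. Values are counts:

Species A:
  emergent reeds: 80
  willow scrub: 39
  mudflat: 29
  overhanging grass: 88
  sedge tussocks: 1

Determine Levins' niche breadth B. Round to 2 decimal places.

Proportions for Species A (n=237): 80/237=0.3376, 39/237=0.1646, 29/237=0.1224, 88/237=0.3713, 1/237=0.0042
Σpᵢ² = 0.3376² + 0.1646² + 0.1224² + 0.3713² + 0.0042² = 0.113974 + 0.027093 + 0.014982 + 0.137864 + 0.000018 = 0.293931
B = 1 / 0.293931 = 3.4022

3.40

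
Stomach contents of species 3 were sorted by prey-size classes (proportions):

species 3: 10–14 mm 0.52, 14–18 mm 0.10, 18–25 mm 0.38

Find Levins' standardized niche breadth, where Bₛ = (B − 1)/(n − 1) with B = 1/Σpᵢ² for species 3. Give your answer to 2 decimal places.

Σpᵢ² = 0.52² + 0.10² + 0.38² = 0.2704 + 0.0100 + 0.1444 = 0.4248
B = 1 / 0.4248 = 2.3540
Bₛ = (B − 1)/(n − 1) = (2.3540 − 1)/(3 − 1) = 1.3540/2 = 0.6770

0.68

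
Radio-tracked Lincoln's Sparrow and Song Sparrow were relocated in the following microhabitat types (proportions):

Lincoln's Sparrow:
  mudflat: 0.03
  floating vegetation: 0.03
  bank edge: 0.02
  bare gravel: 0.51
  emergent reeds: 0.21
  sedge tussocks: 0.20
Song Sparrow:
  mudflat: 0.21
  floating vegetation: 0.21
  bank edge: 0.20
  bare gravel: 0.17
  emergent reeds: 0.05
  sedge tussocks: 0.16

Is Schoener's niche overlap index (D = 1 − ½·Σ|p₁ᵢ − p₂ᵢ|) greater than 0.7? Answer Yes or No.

No

Σ|p₁ᵢ − p₂ᵢ| = 0.18 + 0.18 + 0.18 + 0.34 + 0.16 + 0.04 = 1.08
D = 1 − ½ × 1.08 = 1 − 0.540 = 0.4600
D = 0.4600 < 0.7 → No.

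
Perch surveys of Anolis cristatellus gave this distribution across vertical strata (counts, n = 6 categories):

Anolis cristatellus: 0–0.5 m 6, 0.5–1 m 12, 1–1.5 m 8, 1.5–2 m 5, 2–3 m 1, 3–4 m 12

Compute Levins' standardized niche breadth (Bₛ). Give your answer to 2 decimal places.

0.74

Proportions for Anolis cristatellus (n=44): 6/44=0.1364, 12/44=0.2727, 8/44=0.1818, 5/44=0.1136, 1/44=0.0227, 12/44=0.2727
Σpᵢ² = 0.1364² + 0.2727² + 0.1818² + 0.1136² + 0.0227² + 0.2727² = 0.018605 + 0.074365 + 0.033051 + 0.012905 + 0.000515 + 0.074365 = 0.213806
B = 1 / 0.213806 = 4.6771
Bₛ = (B − 1)/(n − 1) = (4.6771 − 1)/(6 − 1) = 3.6771/5 = 0.7354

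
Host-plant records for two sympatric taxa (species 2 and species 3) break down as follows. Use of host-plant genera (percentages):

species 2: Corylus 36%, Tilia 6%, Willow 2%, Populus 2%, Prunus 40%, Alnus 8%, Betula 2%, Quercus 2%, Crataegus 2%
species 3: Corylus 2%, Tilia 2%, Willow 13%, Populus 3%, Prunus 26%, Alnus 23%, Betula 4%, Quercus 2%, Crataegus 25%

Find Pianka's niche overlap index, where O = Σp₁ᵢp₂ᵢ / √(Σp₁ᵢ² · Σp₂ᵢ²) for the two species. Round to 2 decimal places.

0.57

Convert percentages to proportions (divide by 100).
Σ p₁ᵢp₂ᵢ = 0.0072 + 0.0012 + 0.0026 + 0.0006 + 0.1040 + 0.0184 + 0.0008 + 0.0004 + 0.0050 = 0.1402
Σp_1ᵢ² = 0.36² + 0.06² + 0.02² + 0.02² + 0.40² + 0.08² + 0.02² + 0.02² + 0.02² = 0.1296 + 0.0036 + 0.0004 + 0.0004 + 0.1600 + 0.0064 + 0.0004 + 0.0004 + 0.0004 = 0.3016
Σp_2ᵢ² = 0.02² + 0.02² + 0.13² + 0.03² + 0.26² + 0.23² + 0.04² + 0.02² + 0.25² = 0.0004 + 0.0004 + 0.0169 + 0.0009 + 0.0676 + 0.0529 + 0.0016 + 0.0004 + 0.0625 = 0.2036
O = 0.1402 / √(0.3016 × 0.2036) = 0.1402 / 0.24780 = 0.5658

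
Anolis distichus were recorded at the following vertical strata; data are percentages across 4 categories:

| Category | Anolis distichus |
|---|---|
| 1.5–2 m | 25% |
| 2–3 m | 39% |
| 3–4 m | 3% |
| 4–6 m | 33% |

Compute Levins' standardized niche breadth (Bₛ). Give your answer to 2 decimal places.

0.69

Convert percentages to proportions (divide by 100).
Σpᵢ² = 0.25² + 0.39² + 0.03² + 0.33² = 0.0625 + 0.1521 + 0.0009 + 0.1089 = 0.3244
B = 1 / 0.3244 = 3.0826
Bₛ = (B − 1)/(n − 1) = (3.0826 − 1)/(4 − 1) = 2.0826/3 = 0.6942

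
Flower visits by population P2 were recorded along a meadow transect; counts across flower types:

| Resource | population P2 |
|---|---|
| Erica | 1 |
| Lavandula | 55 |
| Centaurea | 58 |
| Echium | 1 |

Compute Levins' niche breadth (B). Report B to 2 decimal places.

Proportions for population P2 (n=115): 1/115=0.0087, 55/115=0.4783, 58/115=0.5043, 1/115=0.0087
Σpᵢ² = 0.0087² + 0.4783² + 0.5043² + 0.0087² = 0.000076 + 0.228771 + 0.254318 + 0.000076 = 0.483241
B = 1 / 0.483241 = 2.0694

2.07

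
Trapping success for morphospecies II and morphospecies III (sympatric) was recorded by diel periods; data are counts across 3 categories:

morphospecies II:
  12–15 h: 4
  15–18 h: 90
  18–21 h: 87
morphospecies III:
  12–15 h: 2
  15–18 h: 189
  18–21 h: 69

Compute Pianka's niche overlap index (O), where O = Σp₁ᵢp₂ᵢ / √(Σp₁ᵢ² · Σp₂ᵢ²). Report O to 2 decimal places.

0.91

Proportions for morphospecies II (n=181): 4/181=0.0221, 90/181=0.4972, 87/181=0.4807
Proportions for morphospecies III (n=260): 2/260=0.0077, 189/260=0.7269, 69/260=0.2654
Σ p₁ᵢp₂ᵢ = 0.000170 + 0.361415 + 0.127578 = 0.489163
Σp_1ᵢ² = 0.0221² + 0.4972² + 0.4807² = 0.000488 + 0.247208 + 0.231072 = 0.478768
Σp_2ᵢ² = 0.0077² + 0.7269² + 0.2654² = 0.000059 + 0.528384 + 0.070437 = 0.598880
O = 0.489163 / √(0.478768 × 0.598880) = 0.489163 / 0.5354667 = 0.9135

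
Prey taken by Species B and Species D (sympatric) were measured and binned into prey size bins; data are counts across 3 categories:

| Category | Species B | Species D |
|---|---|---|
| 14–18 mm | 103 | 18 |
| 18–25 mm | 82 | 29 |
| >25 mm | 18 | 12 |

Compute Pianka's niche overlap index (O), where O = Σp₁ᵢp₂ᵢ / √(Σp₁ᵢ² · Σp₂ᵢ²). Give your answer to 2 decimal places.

0.93

Proportions for Species B (n=203): 103/203=0.5074, 82/203=0.4039, 18/203=0.0887
Proportions for Species D (n=59): 18/59=0.3051, 29/59=0.4915, 12/59=0.2034
Σ p₁ᵢp₂ᵢ = 0.154808 + 0.198517 + 0.018042 = 0.371367
Σp_1ᵢ² = 0.5074² + 0.4039² + 0.0887² = 0.257455 + 0.163135 + 0.007868 = 0.428458
Σp_2ᵢ² = 0.3051² + 0.4915² + 0.2034² = 0.093086 + 0.241572 + 0.041372 = 0.376030
O = 0.371367 / √(0.428458 × 0.376030) = 0.371367 / 0.4013889 = 0.9252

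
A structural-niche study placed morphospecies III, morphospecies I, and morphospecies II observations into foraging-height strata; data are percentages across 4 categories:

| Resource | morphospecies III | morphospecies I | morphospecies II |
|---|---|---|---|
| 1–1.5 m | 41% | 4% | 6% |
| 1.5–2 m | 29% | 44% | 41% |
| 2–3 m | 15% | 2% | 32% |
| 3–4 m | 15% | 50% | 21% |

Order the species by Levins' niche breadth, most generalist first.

morphospecies III > morphospecies II > morphospecies I

Convert percentages to proportions (divide by 100).
Σp_IIIᵢ² = 0.41² + 0.29² + 0.15² + 0.15² = 0.1681 + 0.0841 + 0.0225 + 0.0225 = 0.2972
B_III = 1 / 0.2972 = 3.3647
Σp_Iᵢ² = 0.04² + 0.44² + 0.02² + 0.50² = 0.0016 + 0.1936 + 0.0004 + 0.2500 = 0.4456
B_I = 1 / 0.4456 = 2.2442
Σp_IIᵢ² = 0.06² + 0.41² + 0.32² + 0.21² = 0.0036 + 0.1681 + 0.1024 + 0.0441 = 0.3182
B_II = 1 / 0.3182 = 3.1427
Ranking by B (broadest → narrowest): morphospecies III (3.36) > morphospecies II (3.14) > morphospecies I (2.24)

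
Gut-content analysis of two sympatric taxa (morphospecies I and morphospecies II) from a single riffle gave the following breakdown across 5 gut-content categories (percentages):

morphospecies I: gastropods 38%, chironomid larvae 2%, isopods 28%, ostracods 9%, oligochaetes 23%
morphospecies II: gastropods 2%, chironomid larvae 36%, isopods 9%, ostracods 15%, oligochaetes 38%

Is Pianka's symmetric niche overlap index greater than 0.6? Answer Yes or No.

No

Convert percentages to proportions (divide by 100).
Σ p₁ᵢp₂ᵢ = 0.0076 + 0.0072 + 0.0252 + 0.0135 + 0.0874 = 0.1409
Σp_1ᵢ² = 0.38² + 0.02² + 0.28² + 0.09² + 0.23² = 0.1444 + 0.0004 + 0.0784 + 0.0081 + 0.0529 = 0.2842
Σp_2ᵢ² = 0.02² + 0.36² + 0.09² + 0.15² + 0.38² = 0.0004 + 0.1296 + 0.0081 + 0.0225 + 0.1444 = 0.3050
O = 0.1409 / √(0.2842 × 0.3050) = 0.1409 / 0.29442 = 0.4786
O = 0.4786 < 0.6 → No.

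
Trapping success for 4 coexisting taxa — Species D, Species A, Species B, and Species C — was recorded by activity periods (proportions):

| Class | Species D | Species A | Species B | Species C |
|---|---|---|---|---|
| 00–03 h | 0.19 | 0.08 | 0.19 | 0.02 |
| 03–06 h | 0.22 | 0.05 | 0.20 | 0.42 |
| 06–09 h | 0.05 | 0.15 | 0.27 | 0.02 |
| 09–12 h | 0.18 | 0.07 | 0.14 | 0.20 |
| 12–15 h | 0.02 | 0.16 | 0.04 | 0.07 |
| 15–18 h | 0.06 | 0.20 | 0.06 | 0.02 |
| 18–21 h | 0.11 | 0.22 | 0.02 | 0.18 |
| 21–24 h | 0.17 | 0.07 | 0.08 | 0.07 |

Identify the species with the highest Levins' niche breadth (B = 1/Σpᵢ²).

Species A

Σp_Dᵢ² = 0.19² + 0.22² + 0.05² + 0.18² + 0.02² + 0.06² + 0.11² + 0.17² = 0.0361 + 0.0484 + 0.0025 + 0.0324 + 0.0004 + 0.0036 + 0.0121 + 0.0289 = 0.1644
B_D = 1 / 0.1644 = 6.0827
Σp_Aᵢ² = 0.08² + 0.05² + 0.15² + 0.07² + 0.16² + 0.20² + 0.22² + 0.07² = 0.0064 + 0.0025 + 0.0225 + 0.0049 + 0.0256 + 0.0400 + 0.0484 + 0.0049 = 0.1552
B_A = 1 / 0.1552 = 6.4433
Σp_Bᵢ² = 0.19² + 0.20² + 0.27² + 0.14² + 0.04² + 0.06² + 0.02² + 0.08² = 0.0361 + 0.0400 + 0.0729 + 0.0196 + 0.0016 + 0.0036 + 0.0004 + 0.0064 = 0.1806
B_B = 1 / 0.1806 = 5.5371
Σp_Cᵢ² = 0.02² + 0.42² + 0.02² + 0.20² + 0.07² + 0.02² + 0.18² + 0.07² = 0.0004 + 0.1764 + 0.0004 + 0.0400 + 0.0049 + 0.0004 + 0.0324 + 0.0049 = 0.2598
B_C = 1 / 0.2598 = 3.8491
Highest B → broadest niche (most generalist): Species A (B = 6.44).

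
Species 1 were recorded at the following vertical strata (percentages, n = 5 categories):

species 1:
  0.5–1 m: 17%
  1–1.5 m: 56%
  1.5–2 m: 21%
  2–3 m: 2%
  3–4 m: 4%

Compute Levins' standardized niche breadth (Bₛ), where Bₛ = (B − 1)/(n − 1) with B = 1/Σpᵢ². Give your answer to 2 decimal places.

0.39

Convert percentages to proportions (divide by 100).
Σpᵢ² = 0.17² + 0.56² + 0.21² + 0.02² + 0.04² = 0.0289 + 0.3136 + 0.0441 + 0.0004 + 0.0016 = 0.3886
B = 1 / 0.3886 = 2.5733
Bₛ = (B − 1)/(n − 1) = (2.5733 − 1)/(5 − 1) = 1.5733/4 = 0.3933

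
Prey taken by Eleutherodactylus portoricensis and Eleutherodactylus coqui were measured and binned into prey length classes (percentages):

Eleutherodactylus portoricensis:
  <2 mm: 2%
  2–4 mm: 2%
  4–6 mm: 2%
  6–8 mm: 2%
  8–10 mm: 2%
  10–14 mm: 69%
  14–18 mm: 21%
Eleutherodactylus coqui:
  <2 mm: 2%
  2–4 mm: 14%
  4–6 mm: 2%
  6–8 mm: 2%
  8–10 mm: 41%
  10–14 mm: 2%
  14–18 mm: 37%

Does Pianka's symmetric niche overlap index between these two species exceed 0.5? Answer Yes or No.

Convert percentages to proportions (divide by 100).
Σ p₁ᵢp₂ᵢ = 0.0004 + 0.0028 + 0.0004 + 0.0004 + 0.0082 + 0.0138 + 0.0777 = 0.1037
Σp_1ᵢ² = 0.02² + 0.02² + 0.02² + 0.02² + 0.02² + 0.69² + 0.21² = 0.0004 + 0.0004 + 0.0004 + 0.0004 + 0.0004 + 0.4761 + 0.0441 = 0.5222
Σp_2ᵢ² = 0.02² + 0.14² + 0.02² + 0.02² + 0.41² + 0.02² + 0.37² = 0.0004 + 0.0196 + 0.0004 + 0.0004 + 0.1681 + 0.0004 + 0.1369 = 0.3262
O = 0.1037 / √(0.5222 × 0.3262) = 0.1037 / 0.41272 = 0.2513
O = 0.2513 < 0.5 → No.

No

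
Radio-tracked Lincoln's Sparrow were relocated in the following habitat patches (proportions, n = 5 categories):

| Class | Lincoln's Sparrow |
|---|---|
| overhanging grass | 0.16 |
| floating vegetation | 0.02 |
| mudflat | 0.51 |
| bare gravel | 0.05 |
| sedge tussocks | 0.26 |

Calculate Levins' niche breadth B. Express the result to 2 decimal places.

2.81

Σpᵢ² = 0.16² + 0.02² + 0.51² + 0.05² + 0.26² = 0.0256 + 0.0004 + 0.2601 + 0.0025 + 0.0676 = 0.3562
B = 1 / 0.3562 = 2.8074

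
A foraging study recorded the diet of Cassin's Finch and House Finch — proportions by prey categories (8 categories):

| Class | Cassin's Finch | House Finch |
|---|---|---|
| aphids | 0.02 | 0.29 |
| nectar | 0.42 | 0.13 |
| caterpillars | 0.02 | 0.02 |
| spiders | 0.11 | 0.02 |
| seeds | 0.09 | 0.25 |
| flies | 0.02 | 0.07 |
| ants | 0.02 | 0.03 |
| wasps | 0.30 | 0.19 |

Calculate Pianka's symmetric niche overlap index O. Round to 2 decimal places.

0.59

Σ p₁ᵢp₂ᵢ = 0.0058 + 0.0546 + 0.0004 + 0.0022 + 0.0225 + 0.0014 + 0.0006 + 0.0570 = 0.1445
Σp_1ᵢ² = 0.02² + 0.42² + 0.02² + 0.11² + 0.09² + 0.02² + 0.02² + 0.30² = 0.0004 + 0.1764 + 0.0004 + 0.0121 + 0.0081 + 0.0004 + 0.0004 + 0.0900 = 0.2882
Σp_2ᵢ² = 0.29² + 0.13² + 0.02² + 0.02² + 0.25² + 0.07² + 0.03² + 0.19² = 0.0841 + 0.0169 + 0.0004 + 0.0004 + 0.0625 + 0.0049 + 0.0009 + 0.0361 = 0.2062
O = 0.1445 / √(0.2882 × 0.2062) = 0.1445 / 0.24378 = 0.5927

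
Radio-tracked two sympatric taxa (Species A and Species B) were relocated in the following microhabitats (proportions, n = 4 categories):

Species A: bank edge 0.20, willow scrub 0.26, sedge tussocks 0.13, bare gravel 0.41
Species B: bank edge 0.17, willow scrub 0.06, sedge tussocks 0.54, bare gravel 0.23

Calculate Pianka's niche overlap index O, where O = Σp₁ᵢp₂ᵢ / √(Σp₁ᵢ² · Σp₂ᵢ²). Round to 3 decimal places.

Σ p₁ᵢp₂ᵢ = 0.0340 + 0.0156 + 0.0702 + 0.0943 = 0.2141
Σp_1ᵢ² = 0.20² + 0.26² + 0.13² + 0.41² = 0.0400 + 0.0676 + 0.0169 + 0.1681 = 0.2926
Σp_2ᵢ² = 0.17² + 0.06² + 0.54² + 0.23² = 0.0289 + 0.0036 + 0.2916 + 0.0529 = 0.3770
O = 0.2141 / √(0.2926 × 0.3770) = 0.2141 / 0.332130 = 0.64463

0.645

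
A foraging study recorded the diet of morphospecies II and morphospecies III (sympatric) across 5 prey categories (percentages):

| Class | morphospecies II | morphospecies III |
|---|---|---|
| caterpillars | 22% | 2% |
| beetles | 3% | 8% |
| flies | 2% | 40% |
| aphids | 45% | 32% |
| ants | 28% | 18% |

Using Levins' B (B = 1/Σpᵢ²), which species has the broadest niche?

morphospecies III

Convert percentages to proportions (divide by 100).
Σp_IIᵢ² = 0.22² + 0.03² + 0.02² + 0.45² + 0.28² = 0.0484 + 0.0009 + 0.0004 + 0.2025 + 0.0784 = 0.3306
B_II = 1 / 0.3306 = 3.0248
Σp_IIIᵢ² = 0.02² + 0.08² + 0.40² + 0.32² + 0.18² = 0.0004 + 0.0064 + 0.1600 + 0.1024 + 0.0324 = 0.3016
B_III = 1 / 0.3016 = 3.3156
Highest B → broadest niche (most generalist): morphospecies III (B = 3.32).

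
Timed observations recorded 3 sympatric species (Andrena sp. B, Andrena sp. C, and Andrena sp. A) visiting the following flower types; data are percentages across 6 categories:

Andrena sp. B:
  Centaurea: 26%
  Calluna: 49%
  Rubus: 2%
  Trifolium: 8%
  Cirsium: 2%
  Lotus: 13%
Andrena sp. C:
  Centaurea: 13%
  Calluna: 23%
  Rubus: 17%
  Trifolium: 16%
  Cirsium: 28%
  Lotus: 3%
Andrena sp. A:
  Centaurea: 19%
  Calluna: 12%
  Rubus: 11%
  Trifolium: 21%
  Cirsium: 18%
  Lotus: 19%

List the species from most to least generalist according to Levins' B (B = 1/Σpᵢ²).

Convert percentages to proportions (divide by 100).
Σp_Bᵢ² = 0.26² + 0.49² + 0.02² + 0.08² + 0.02² + 0.13² = 0.0676 + 0.2401 + 0.0004 + 0.0064 + 0.0004 + 0.0169 = 0.3318
B_B = 1 / 0.3318 = 3.0139
Σp_Cᵢ² = 0.13² + 0.23² + 0.17² + 0.16² + 0.28² + 0.03² = 0.0169 + 0.0529 + 0.0289 + 0.0256 + 0.0784 + 0.0009 = 0.2036
B_C = 1 / 0.2036 = 4.9116
Σp_Aᵢ² = 0.19² + 0.12² + 0.11² + 0.21² + 0.18² + 0.19² = 0.0361 + 0.0144 + 0.0121 + 0.0441 + 0.0324 + 0.0361 = 0.1752
B_A = 1 / 0.1752 = 5.7078
Ranking by B (broadest → narrowest): Andrena sp. A (5.71) > Andrena sp. C (4.91) > Andrena sp. B (3.01)

Andrena sp. A > Andrena sp. C > Andrena sp. B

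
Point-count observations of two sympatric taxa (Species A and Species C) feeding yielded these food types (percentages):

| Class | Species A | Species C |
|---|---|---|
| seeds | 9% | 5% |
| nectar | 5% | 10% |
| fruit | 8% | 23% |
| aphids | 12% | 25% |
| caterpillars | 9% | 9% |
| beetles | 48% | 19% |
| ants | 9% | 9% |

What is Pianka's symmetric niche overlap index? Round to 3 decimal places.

Convert percentages to proportions (divide by 100).
Σ p₁ᵢp₂ᵢ = 0.0045 + 0.0050 + 0.0184 + 0.0300 + 0.0081 + 0.0912 + 0.0081 = 0.1653
Σp_1ᵢ² = 0.09² + 0.05² + 0.08² + 0.12² + 0.09² + 0.48² + 0.09² = 0.0081 + 0.0025 + 0.0064 + 0.0144 + 0.0081 + 0.2304 + 0.0081 = 0.2780
Σp_2ᵢ² = 0.05² + 0.10² + 0.23² + 0.25² + 0.09² + 0.19² + 0.09² = 0.0025 + 0.0100 + 0.0529 + 0.0625 + 0.0081 + 0.0361 + 0.0081 = 0.1802
O = 0.1653 / √(0.2780 × 0.1802) = 0.1653 / 0.223820 = 0.73854

0.739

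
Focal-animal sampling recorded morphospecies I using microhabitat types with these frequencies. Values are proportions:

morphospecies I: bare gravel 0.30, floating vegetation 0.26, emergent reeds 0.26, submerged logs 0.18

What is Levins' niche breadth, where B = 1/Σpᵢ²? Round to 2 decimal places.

3.88

Σpᵢ² = 0.30² + 0.26² + 0.26² + 0.18² = 0.0900 + 0.0676 + 0.0676 + 0.0324 = 0.2576
B = 1 / 0.2576 = 3.8820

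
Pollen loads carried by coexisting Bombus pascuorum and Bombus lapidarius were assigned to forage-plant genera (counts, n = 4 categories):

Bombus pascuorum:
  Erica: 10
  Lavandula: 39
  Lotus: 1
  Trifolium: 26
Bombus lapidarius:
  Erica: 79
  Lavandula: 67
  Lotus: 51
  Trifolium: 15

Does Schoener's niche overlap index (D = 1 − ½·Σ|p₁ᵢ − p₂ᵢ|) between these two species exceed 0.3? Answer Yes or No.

Yes

Proportions for Bombus pascuorum (n=76): 10/76=0.1316, 39/76=0.5132, 1/76=0.0132, 26/76=0.3421
Proportions for Bombus lapidarius (n=212): 79/212=0.3726, 67/212=0.3160, 51/212=0.2406, 15/212=0.0708
Σ|p₁ᵢ − p₂ᵢ| = 0.2410 + 0.1972 + 0.2274 + 0.2713 = 0.9369
D = 1 − ½ × 0.9369 = 1 − 0.46845 = 0.53155
D = 0.53155 > 0.3 → Yes.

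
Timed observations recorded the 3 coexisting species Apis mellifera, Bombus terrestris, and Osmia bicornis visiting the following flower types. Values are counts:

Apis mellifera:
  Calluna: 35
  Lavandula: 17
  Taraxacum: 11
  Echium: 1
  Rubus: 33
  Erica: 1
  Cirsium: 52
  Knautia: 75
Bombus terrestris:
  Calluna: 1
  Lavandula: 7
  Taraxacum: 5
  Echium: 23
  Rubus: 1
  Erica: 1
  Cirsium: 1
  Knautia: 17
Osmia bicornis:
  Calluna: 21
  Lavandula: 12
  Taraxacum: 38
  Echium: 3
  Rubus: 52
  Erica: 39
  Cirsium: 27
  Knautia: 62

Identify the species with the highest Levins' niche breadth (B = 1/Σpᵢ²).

Proportions for Apis mellifera (n=225): 35/225=0.1556, 17/225=0.0756, 11/225=0.0489, 1/225=0.0044, 33/225=0.1467, 1/225=0.0044, 52/225=0.2311, 75/225=0.3333
Proportions for Bombus terrestris (n=56): 1/56=0.0179, 7/56=0.1250, 5/56=0.0893, 23/56=0.4107, 1/56=0.0179, 1/56=0.0179, 1/56=0.0179, 17/56=0.3036
Proportions for Osmia bicornis (n=254): 21/254=0.0827, 12/254=0.0472, 38/254=0.1496, 3/254=0.0118, 52/254=0.2047, 39/254=0.1535, 27/254=0.1063, 62/254=0.2441
Σp_mellᵢ² = 0.1556² + 0.0756² + 0.0489² + 0.0044² + 0.1467² + 0.0044² + 0.2311² + 0.3333² = 0.024211 + 0.005715 + 0.002391 + 0.000019 + 0.021521 + 0.000019 + 0.053407 + 0.111089 = 0.218372
B_mell = 1 / 0.218372 = 4.5793
Σp_terrᵢ² = 0.0179² + 0.1250² + 0.0893² + 0.4107² + 0.0179² + 0.0179² + 0.0179² + 0.3036² = 0.000320 + 0.015625 + 0.007974 + 0.168674 + 0.000320 + 0.000320 + 0.000320 + 0.092173 = 0.285726
B_terr = 1 / 0.285726 = 3.4999
Σp_bicoᵢ² = 0.0827² + 0.0472² + 0.1496² + 0.0118² + 0.2047² + 0.1535² + 0.1063² + 0.2441² = 0.006839 + 0.002228 + 0.022380 + 0.000139 + 0.041902 + 0.023562 + 0.011300 + 0.059585 = 0.167935
B_bico = 1 / 0.167935 = 5.9547
Highest B → broadest niche (most generalist): Osmia bicornis (B = 5.95).

Osmia bicornis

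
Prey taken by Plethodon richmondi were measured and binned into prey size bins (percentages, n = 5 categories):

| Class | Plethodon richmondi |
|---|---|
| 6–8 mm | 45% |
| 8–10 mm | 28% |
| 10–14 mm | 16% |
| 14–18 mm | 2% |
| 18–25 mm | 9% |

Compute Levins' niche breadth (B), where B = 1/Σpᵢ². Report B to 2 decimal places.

3.17

Convert percentages to proportions (divide by 100).
Σpᵢ² = 0.45² + 0.28² + 0.16² + 0.02² + 0.09² = 0.2025 + 0.0784 + 0.0256 + 0.0004 + 0.0081 = 0.3150
B = 1 / 0.3150 = 3.1746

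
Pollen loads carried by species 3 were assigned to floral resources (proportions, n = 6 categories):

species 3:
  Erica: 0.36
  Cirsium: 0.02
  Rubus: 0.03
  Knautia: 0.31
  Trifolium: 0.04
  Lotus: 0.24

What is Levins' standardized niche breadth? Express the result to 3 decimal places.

0.499

Σpᵢ² = 0.36² + 0.02² + 0.03² + 0.31² + 0.04² + 0.24² = 0.1296 + 0.0004 + 0.0009 + 0.0961 + 0.0016 + 0.0576 = 0.2862
B = 1 / 0.2862 = 3.49406
Bₛ = (B − 1)/(n − 1) = (3.49406 − 1)/(6 − 1) = 2.49406/5 = 0.49881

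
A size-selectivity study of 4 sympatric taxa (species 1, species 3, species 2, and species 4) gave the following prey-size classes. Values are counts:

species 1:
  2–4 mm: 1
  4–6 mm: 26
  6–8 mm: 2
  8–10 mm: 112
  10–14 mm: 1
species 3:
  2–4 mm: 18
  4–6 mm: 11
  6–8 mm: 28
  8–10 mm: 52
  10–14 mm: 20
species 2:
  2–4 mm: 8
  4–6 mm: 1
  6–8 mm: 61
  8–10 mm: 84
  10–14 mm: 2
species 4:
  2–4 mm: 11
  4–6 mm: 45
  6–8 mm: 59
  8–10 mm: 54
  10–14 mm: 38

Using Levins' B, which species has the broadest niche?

Proportions for species 1 (n=142): 1/142=0.0070, 26/142=0.1831, 2/142=0.0141, 112/142=0.7887, 1/142=0.0070
Proportions for species 3 (n=129): 18/129=0.1395, 11/129=0.0853, 28/129=0.2171, 52/129=0.4031, 20/129=0.1550
Proportions for species 2 (n=156): 8/156=0.0513, 1/156=0.0064, 61/156=0.3910, 84/156=0.5385, 2/156=0.0128
Proportions for species 4 (n=207): 11/207=0.0531, 45/207=0.2174, 59/207=0.2850, 54/207=0.2609, 38/207=0.1836
Σp_1ᵢ² = 0.0070² + 0.1831² + 0.0141² + 0.7887² + 0.0070² = 0.000049 + 0.033526 + 0.000199 + 0.622048 + 0.000049 = 0.655871
B_1 = 1 / 0.655871 = 1.5247
Σp_3ᵢ² = 0.1395² + 0.0853² + 0.2171² + 0.4031² + 0.1550² = 0.019460 + 0.007276 + 0.047132 + 0.162490 + 0.024025 = 0.260383
B_3 = 1 / 0.260383 = 3.8405
Σp_2ᵢ² = 0.0513² + 0.0064² + 0.3910² + 0.5385² + 0.0128² = 0.002632 + 0.000041 + 0.152881 + 0.289982 + 0.000164 = 0.445700
B_2 = 1 / 0.445700 = 2.2437
Σp_4ᵢ² = 0.0531² + 0.2174² + 0.2850² + 0.2609² + 0.1836² = 0.002820 + 0.047263 + 0.081225 + 0.068069 + 0.033709 = 0.233086
B_4 = 1 / 0.233086 = 4.2903
Highest B → broadest niche (most generalist): species 4 (B = 4.29).

species 4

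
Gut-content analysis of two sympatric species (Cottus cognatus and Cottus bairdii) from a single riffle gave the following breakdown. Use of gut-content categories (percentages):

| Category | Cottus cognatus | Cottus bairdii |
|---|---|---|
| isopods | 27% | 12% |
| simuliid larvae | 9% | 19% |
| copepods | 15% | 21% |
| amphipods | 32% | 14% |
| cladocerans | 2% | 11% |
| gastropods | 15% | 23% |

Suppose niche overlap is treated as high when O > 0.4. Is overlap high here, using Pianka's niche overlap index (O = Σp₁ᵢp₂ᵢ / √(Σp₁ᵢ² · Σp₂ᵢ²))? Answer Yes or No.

Yes

Convert percentages to proportions (divide by 100).
Σ p₁ᵢp₂ᵢ = 0.0324 + 0.0171 + 0.0315 + 0.0448 + 0.0022 + 0.0345 = 0.1625
Σp_1ᵢ² = 0.27² + 0.09² + 0.15² + 0.32² + 0.02² + 0.15² = 0.0729 + 0.0081 + 0.0225 + 0.1024 + 0.0004 + 0.0225 = 0.2288
Σp_2ᵢ² = 0.12² + 0.19² + 0.21² + 0.14² + 0.11² + 0.23² = 0.0144 + 0.0361 + 0.0441 + 0.0196 + 0.0121 + 0.0529 = 0.1792
O = 0.1625 / √(0.2288 × 0.1792) = 0.1625 / 0.20249 = 0.8025
O = 0.8025 > 0.4 → Yes.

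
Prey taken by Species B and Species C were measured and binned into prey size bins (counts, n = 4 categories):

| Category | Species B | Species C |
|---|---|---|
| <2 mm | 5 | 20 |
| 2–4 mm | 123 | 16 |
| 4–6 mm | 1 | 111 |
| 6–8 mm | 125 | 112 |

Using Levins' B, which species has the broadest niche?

Proportions for Species B (n=254): 5/254=0.0197, 123/254=0.4843, 1/254=0.0039, 125/254=0.4921
Proportions for Species C (n=259): 20/259=0.0772, 16/259=0.0618, 111/259=0.4286, 112/259=0.4324
Σp_Bᵢ² = 0.0197² + 0.4843² + 0.0039² + 0.4921² = 0.000388 + 0.234546 + 0.000015 + 0.242162 = 0.477111
B_B = 1 / 0.477111 = 2.0959
Σp_Cᵢ² = 0.0772² + 0.0618² + 0.4286² + 0.4324² = 0.005960 + 0.003819 + 0.183698 + 0.186970 = 0.380447
B_C = 1 / 0.380447 = 2.6285
Highest B → broadest niche (most generalist): Species C (B = 2.63).

Species C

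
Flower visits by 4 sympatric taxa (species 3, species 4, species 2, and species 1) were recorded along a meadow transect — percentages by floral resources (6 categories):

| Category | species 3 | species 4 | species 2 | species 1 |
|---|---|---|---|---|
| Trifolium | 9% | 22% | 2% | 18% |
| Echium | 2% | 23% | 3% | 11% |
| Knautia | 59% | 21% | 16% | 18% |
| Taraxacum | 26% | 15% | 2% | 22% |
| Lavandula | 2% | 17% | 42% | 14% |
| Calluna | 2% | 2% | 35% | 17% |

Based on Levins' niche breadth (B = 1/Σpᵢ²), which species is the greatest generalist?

species 1

Convert percentages to proportions (divide by 100).
Σp_3ᵢ² = 0.09² + 0.02² + 0.59² + 0.26² + 0.02² + 0.02² = 0.0081 + 0.0004 + 0.3481 + 0.0676 + 0.0004 + 0.0004 = 0.4250
B_3 = 1 / 0.4250 = 2.3529
Σp_4ᵢ² = 0.22² + 0.23² + 0.21² + 0.15² + 0.17² + 0.02² = 0.0484 + 0.0529 + 0.0441 + 0.0225 + 0.0289 + 0.0004 = 0.1972
B_4 = 1 / 0.1972 = 5.0710
Σp_2ᵢ² = 0.02² + 0.03² + 0.16² + 0.02² + 0.42² + 0.35² = 0.0004 + 0.0009 + 0.0256 + 0.0004 + 0.1764 + 0.1225 = 0.3262
B_2 = 1 / 0.3262 = 3.0656
Σp_1ᵢ² = 0.18² + 0.11² + 0.18² + 0.22² + 0.14² + 0.17² = 0.0324 + 0.0121 + 0.0324 + 0.0484 + 0.0196 + 0.0289 = 0.1738
B_1 = 1 / 0.1738 = 5.7537
Highest B → broadest niche (most generalist): species 1 (B = 5.75).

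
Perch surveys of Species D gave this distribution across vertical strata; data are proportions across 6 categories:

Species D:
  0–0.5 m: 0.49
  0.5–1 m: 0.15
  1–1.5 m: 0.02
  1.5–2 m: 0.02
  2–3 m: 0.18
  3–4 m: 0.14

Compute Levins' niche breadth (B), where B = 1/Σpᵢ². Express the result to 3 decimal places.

Σpᵢ² = 0.49² + 0.15² + 0.02² + 0.02² + 0.18² + 0.14² = 0.2401 + 0.0225 + 0.0004 + 0.0004 + 0.0324 + 0.0196 = 0.3154
B = 1 / 0.3154 = 3.17058

3.171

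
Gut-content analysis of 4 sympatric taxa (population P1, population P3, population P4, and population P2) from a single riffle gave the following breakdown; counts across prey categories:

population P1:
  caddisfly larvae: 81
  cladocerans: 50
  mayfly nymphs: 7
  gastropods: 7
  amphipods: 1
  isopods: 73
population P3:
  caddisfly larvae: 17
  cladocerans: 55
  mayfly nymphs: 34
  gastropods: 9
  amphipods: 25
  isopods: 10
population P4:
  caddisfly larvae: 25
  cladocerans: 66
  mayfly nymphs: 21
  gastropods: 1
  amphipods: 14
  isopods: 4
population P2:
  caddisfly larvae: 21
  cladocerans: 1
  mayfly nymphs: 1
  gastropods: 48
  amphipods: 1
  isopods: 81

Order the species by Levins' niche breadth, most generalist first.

population P3 > population P1 > population P4 > population P2

Proportions for population P1 (n=219): 81/219=0.3699, 50/219=0.2283, 7/219=0.0320, 7/219=0.0320, 1/219=0.0046, 73/219=0.3333
Proportions for population P3 (n=150): 17/150=0.1133, 55/150=0.3667, 34/150=0.2267, 9/150=0.0600, 25/150=0.1667, 10/150=0.0667
Proportions for population P4 (n=131): 25/131=0.1908, 66/131=0.5038, 21/131=0.1603, 1/131=0.0076, 14/131=0.1069, 4/131=0.0305
Proportions for population P2 (n=153): 21/153=0.1373, 1/153=0.0065, 1/153=0.0065, 48/153=0.3137, 1/153=0.0065, 81/153=0.5294
Σp_P1ᵢ² = 0.3699² + 0.2283² + 0.0320² + 0.0320² + 0.0046² + 0.3333² = 0.136826 + 0.052121 + 0.001024 + 0.001024 + 0.000021 + 0.111089 = 0.302105
B_P1 = 1 / 0.302105 = 3.3101
Σp_P3ᵢ² = 0.1133² + 0.3667² + 0.2267² + 0.0600² + 0.1667² + 0.0667² = 0.012837 + 0.134469 + 0.051393 + 0.003600 + 0.027789 + 0.004449 = 0.234537
B_P3 = 1 / 0.234537 = 4.2637
Σp_P4ᵢ² = 0.1908² + 0.5038² + 0.1603² + 0.0076² + 0.1069² + 0.0305² = 0.036405 + 0.253814 + 0.025696 + 0.000058 + 0.011428 + 0.000930 = 0.328331
B_P4 = 1 / 0.328331 = 3.0457
Σp_P2ᵢ² = 0.1373² + 0.0065² + 0.0065² + 0.3137² + 0.0065² + 0.5294² = 0.018851 + 0.000042 + 0.000042 + 0.098408 + 0.000042 + 0.280264 = 0.397649
B_P2 = 1 / 0.397649 = 2.5148
Ranking by B (broadest → narrowest): population P3 (4.26) > population P1 (3.31) > population P4 (3.05) > population P2 (2.51)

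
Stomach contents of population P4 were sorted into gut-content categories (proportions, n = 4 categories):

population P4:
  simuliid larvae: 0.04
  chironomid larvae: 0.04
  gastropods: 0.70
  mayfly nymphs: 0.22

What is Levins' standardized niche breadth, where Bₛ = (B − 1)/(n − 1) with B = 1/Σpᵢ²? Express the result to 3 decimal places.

0.282

Σpᵢ² = 0.04² + 0.04² + 0.70² + 0.22² = 0.0016 + 0.0016 + 0.4900 + 0.0484 = 0.5416
B = 1 / 0.5416 = 1.84638
Bₛ = (B − 1)/(n − 1) = (1.84638 − 1)/(4 − 1) = 0.84638/3 = 0.28213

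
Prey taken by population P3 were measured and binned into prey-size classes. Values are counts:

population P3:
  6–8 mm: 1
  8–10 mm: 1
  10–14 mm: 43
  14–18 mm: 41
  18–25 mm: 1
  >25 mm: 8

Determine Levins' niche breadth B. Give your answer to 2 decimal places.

2.51

Proportions for population P3 (n=95): 1/95=0.0105, 1/95=0.0105, 43/95=0.4526, 41/95=0.4316, 1/95=0.0105, 8/95=0.0842
Σpᵢ² = 0.0105² + 0.0105² + 0.4526² + 0.4316² + 0.0105² + 0.0842² = 0.000110 + 0.000110 + 0.204847 + 0.186279 + 0.000110 + 0.007090 = 0.398546
B = 1 / 0.398546 = 2.5091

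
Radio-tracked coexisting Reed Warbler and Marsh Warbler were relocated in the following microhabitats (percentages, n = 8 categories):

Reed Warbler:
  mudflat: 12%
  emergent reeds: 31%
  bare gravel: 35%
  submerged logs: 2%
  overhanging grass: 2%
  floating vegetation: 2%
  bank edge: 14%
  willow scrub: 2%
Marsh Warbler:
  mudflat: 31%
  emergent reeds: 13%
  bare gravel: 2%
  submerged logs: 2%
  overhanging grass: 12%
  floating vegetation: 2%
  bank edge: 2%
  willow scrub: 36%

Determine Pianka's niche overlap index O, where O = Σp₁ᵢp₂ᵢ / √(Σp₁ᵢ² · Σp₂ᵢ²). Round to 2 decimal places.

0.38

Convert percentages to proportions (divide by 100).
Σ p₁ᵢp₂ᵢ = 0.0372 + 0.0403 + 0.0070 + 0.0004 + 0.0024 + 0.0004 + 0.0028 + 0.0072 = 0.0977
Σp_1ᵢ² = 0.12² + 0.31² + 0.35² + 0.02² + 0.02² + 0.02² + 0.14² + 0.02² = 0.0144 + 0.0961 + 0.1225 + 0.0004 + 0.0004 + 0.0004 + 0.0196 + 0.0004 = 0.2542
Σp_2ᵢ² = 0.31² + 0.13² + 0.02² + 0.02² + 0.12² + 0.02² + 0.02² + 0.36² = 0.0961 + 0.0169 + 0.0004 + 0.0004 + 0.0144 + 0.0004 + 0.0004 + 0.1296 = 0.2586
O = 0.0977 / √(0.2542 × 0.2586) = 0.0977 / 0.25639 = 0.3811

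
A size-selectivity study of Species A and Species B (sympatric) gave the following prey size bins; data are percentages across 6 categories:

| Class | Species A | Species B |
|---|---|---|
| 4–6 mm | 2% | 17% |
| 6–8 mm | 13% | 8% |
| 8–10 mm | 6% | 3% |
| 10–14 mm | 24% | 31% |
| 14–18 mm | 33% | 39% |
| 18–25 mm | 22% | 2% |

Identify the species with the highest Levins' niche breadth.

Species A

Convert percentages to proportions (divide by 100).
Σp_Aᵢ² = 0.02² + 0.13² + 0.06² + 0.24² + 0.33² + 0.22² = 0.0004 + 0.0169 + 0.0036 + 0.0576 + 0.1089 + 0.0484 = 0.2358
B_A = 1 / 0.2358 = 4.2409
Σp_Bᵢ² = 0.17² + 0.08² + 0.03² + 0.31² + 0.39² + 0.02² = 0.0289 + 0.0064 + 0.0009 + 0.0961 + 0.1521 + 0.0004 = 0.2848
B_B = 1 / 0.2848 = 3.5112
Highest B → broadest niche (most generalist): Species A (B = 4.24).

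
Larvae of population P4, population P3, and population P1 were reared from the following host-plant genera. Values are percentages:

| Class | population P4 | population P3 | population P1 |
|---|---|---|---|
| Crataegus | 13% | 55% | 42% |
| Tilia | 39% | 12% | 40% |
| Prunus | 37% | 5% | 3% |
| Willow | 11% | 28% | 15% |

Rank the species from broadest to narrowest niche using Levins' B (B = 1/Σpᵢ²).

population P4 > population P1 > population P3

Convert percentages to proportions (divide by 100).
Σp_P4ᵢ² = 0.13² + 0.39² + 0.37² + 0.11² = 0.0169 + 0.1521 + 0.1369 + 0.0121 = 0.3180
B_P4 = 1 / 0.3180 = 3.1447
Σp_P3ᵢ² = 0.55² + 0.12² + 0.05² + 0.28² = 0.3025 + 0.0144 + 0.0025 + 0.0784 = 0.3978
B_P3 = 1 / 0.3978 = 2.5138
Σp_P1ᵢ² = 0.42² + 0.40² + 0.03² + 0.15² = 0.1764 + 0.1600 + 0.0009 + 0.0225 = 0.3598
B_P1 = 1 / 0.3598 = 2.7793
Ranking by B (broadest → narrowest): population P4 (3.14) > population P1 (2.78) > population P3 (2.51)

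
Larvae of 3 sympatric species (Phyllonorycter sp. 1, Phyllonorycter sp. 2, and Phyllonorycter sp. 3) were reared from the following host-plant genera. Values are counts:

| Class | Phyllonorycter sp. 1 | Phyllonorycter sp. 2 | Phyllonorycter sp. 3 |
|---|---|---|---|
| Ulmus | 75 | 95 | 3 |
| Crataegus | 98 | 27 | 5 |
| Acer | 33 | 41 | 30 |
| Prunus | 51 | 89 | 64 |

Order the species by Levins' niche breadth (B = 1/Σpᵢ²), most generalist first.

Proportions for Phyllonorycter sp. 1 (n=257): 75/257=0.2918, 98/257=0.3813, 33/257=0.1284, 51/257=0.1984
Proportions for Phyllonorycter sp. 2 (n=252): 95/252=0.3770, 27/252=0.1071, 41/252=0.1627, 89/252=0.3532
Proportions for Phyllonorycter sp. 3 (n=102): 3/102=0.0294, 5/102=0.0490, 30/102=0.2941, 64/102=0.6275
Σp_1ᵢ² = 0.2918² + 0.3813² + 0.1284² + 0.1984² = 0.085147 + 0.145390 + 0.016487 + 0.039363 = 0.286387
B_1 = 1 / 0.286387 = 3.4918
Σp_2ᵢ² = 0.3770² + 0.1071² + 0.1627² + 0.3532² = 0.142129 + 0.011470 + 0.026471 + 0.124750 = 0.304820
B_2 = 1 / 0.304820 = 3.2806
Σp_3ᵢ² = 0.0294² + 0.0490² + 0.2941² + 0.6275² = 0.000864 + 0.002401 + 0.086495 + 0.393756 = 0.483516
B_3 = 1 / 0.483516 = 2.0682
Ranking by B (broadest → narrowest): Phyllonorycter sp. 1 (3.49) > Phyllonorycter sp. 2 (3.28) > Phyllonorycter sp. 3 (2.07)

Phyllonorycter sp. 1 > Phyllonorycter sp. 2 > Phyllonorycter sp. 3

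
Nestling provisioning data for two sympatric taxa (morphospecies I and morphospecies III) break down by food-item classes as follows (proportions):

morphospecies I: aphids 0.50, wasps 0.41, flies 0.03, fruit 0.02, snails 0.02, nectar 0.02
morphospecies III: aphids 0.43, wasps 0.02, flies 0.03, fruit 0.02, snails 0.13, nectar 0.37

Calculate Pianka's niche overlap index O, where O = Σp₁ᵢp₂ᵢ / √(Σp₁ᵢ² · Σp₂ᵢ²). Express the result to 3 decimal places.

0.620

Σ p₁ᵢp₂ᵢ = 0.2150 + 0.0082 + 0.0009 + 0.0004 + 0.0026 + 0.0074 = 0.2345
Σp_1ᵢ² = 0.50² + 0.41² + 0.03² + 0.02² + 0.02² + 0.02² = 0.2500 + 0.1681 + 0.0009 + 0.0004 + 0.0004 + 0.0004 = 0.4202
Σp_2ᵢ² = 0.43² + 0.02² + 0.03² + 0.02² + 0.13² + 0.37² = 0.1849 + 0.0004 + 0.0009 + 0.0004 + 0.0169 + 0.1369 = 0.3404
O = 0.2345 / √(0.4202 × 0.3404) = 0.2345 / 0.378201 = 0.62004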